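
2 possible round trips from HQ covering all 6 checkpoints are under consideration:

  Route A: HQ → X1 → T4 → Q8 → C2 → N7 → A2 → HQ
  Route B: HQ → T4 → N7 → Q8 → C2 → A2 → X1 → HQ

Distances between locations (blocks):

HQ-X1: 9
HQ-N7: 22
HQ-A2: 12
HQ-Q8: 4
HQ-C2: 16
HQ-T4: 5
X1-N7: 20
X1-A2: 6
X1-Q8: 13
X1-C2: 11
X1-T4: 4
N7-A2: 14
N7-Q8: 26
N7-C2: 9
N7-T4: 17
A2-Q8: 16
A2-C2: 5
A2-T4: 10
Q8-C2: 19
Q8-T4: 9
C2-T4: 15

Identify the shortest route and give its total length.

Route A: 9 + 4 + 9 + 19 + 9 + 14 + 12 = 76
Route B: 5 + 17 + 26 + 19 + 5 + 6 + 9 = 87

76 blocks — Route A is the shortest.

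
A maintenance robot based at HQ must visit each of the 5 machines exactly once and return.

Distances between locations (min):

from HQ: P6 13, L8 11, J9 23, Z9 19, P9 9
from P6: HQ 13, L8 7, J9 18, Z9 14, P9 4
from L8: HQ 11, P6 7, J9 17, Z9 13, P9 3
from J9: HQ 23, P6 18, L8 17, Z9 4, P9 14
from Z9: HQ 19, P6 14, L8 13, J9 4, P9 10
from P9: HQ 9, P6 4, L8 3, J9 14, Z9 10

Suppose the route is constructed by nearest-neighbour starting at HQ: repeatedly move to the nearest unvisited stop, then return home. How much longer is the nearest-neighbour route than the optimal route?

From HQ: P9=9, L8=11, P6=13, Z9=19, J9=23 → choose P9 (9).
From P9: L8=3, P6=4, Z9=10, J9=14 → choose L8 (3).
From L8: P6=7, Z9=13, J9=17 → choose P6 (7).
From P6: Z9=14, J9=18 → choose Z9 (14).
From Z9: J9=4 → choose J9 (4).
NN route HQ → P9 → L8 → P6 → Z9 → J9 → HQ costs 60.
Optimal: HQ → P6 → J9 → Z9 → P9 → L8 → HQ costs 59 (by enumerating all 60 distinct tours).
Excess = 60 − 59 = 1.

Excess over optimum: 1 min.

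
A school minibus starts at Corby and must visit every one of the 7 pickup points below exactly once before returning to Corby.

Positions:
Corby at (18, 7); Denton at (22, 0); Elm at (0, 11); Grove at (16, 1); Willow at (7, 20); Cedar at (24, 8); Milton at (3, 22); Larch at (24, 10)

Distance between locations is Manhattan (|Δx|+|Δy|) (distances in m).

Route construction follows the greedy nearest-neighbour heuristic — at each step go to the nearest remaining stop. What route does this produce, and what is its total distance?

From Corby: distances to unvisited — Cedar=7, Grove=8, Larch=9, Denton=11, Elm=22, Willow=24, Milton=30. Nearest is Cedar (7).
From Cedar: distances to unvisited — Larch=2, Denton=10, Grove=15, Elm=27, Willow=29, Milton=35. Nearest is Larch (2).
From Larch: distances to unvisited — Denton=12, Grove=17, Elm=25, Willow=27, Milton=33. Nearest is Denton (12).
From Denton: distances to unvisited — Grove=7, Elm=33, Willow=35, Milton=41. Nearest is Grove (7).
From Grove: distances to unvisited — Elm=26, Willow=28, Milton=34. Nearest is Elm (26).
From Elm: distances to unvisited — Milton=14, Willow=16. Nearest is Milton (14).
From Milton: distances to unvisited — Willow=6. Nearest is Willow (6).
Return Willow→Corby: 24.
Total = 7 + 2 + 12 + 7 + 26 + 14 + 6 + 24 = 98.

Total distance 98 m via the nearest-neighbour route Corby → Cedar → Larch → Denton → Grove → Elm → Milton → Willow → Corby.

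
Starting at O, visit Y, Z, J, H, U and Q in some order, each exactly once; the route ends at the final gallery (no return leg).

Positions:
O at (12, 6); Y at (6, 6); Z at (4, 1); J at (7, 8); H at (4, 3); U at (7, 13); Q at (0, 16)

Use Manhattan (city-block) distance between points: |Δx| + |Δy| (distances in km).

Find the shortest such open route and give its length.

Minimum one-way distance = 38 km.

There are 6! = 720 possible orderings.
O→Y→Z→J→H→U→Q: 6+7+10+8+13+10 = 54
O→Y→Z→J→H→Q→U: 6+7+10+8+17+10 = 58
O→Y→Z→J→U→H→Q: 6+7+10+5+13+17 = 58
O→Y→Z→J→U→Q→H: 6+7+10+5+10+17 = 55
O→Y→Z→J→Q→H→U: 6+7+10+15+17+13 = 68
O→Y→Z→J→Q→U→H: 6+7+10+15+10+13 = 61
O→Y→Z→H→J→U→Q: 6+7+2+8+5+10 = 38
O→Y→Z→H→J→Q→U: 6+7+2+8+15+10 = 48
… (712 more)
The minimum is 38.
One shortest path: O → Y → Z → H → J → U → Q.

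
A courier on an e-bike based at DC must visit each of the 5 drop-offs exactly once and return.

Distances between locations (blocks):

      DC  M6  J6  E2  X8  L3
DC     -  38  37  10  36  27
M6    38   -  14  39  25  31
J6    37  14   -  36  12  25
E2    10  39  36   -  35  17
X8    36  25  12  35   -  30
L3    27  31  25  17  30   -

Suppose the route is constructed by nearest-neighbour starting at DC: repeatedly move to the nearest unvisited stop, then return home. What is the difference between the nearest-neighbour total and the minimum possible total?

DC: E2=10, L3=27, X8=36, J6=37, M6=38 ⇒ E2
E2: L3=17, X8=35, J6=36, M6=39 ⇒ L3
L3: J6=25, X8=30, M6=31 ⇒ J6
J6: X8=12, M6=14 ⇒ X8
X8: M6=25 ⇒ M6
NN route DC → E2 → L3 → J6 → X8 → M6 → DC costs 127.
Optimal: DC → E2 → L3 → M6 → J6 → X8 → DC costs 120 (by enumerating all 60 distinct tours).
Excess = 127 − 120 = 7.

7 blocks longer than the optimal tour.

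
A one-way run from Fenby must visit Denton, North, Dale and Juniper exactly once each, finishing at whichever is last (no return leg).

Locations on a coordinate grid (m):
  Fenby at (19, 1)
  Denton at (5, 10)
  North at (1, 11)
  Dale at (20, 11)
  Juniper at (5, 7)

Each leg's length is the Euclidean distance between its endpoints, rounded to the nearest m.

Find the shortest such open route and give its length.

There are 4! = 24 possible orderings.
Fenby→Denton→North→Dale→Juniper: 17+4+19+16 = 56
Fenby→Denton→North→Juniper→Dale: 17+4+6+16 = 43
Fenby→Denton→Dale→North→Juniper: 17+15+19+6 = 57
Fenby→Denton→Dale→Juniper→North: 17+15+16+6 = 54
Fenby→Denton→Juniper→North→Dale: 17+3+6+19 = 45
Fenby→Denton→Juniper→Dale→North: 17+3+16+19 = 55
Fenby→North→Denton→Dale→Juniper: 21+4+15+16 = 56
Fenby→North→Denton→Juniper→Dale: 21+4+3+16 = 44
Fenby→North→Dale→Denton→Juniper: 21+19+15+3 = 58
Fenby→North→Dale→Juniper→Denton: 21+19+16+3 = 59
Fenby→North→Juniper→Denton→Dale: 21+6+3+15 = 45
Fenby→North→Juniper→Dale→Denton: 21+6+16+15 = 58
Fenby→Dale→Denton→North→Juniper: 10+15+4+6 = 35
Fenby→Dale→Denton→Juniper→North: 10+15+3+6 = 34
… (10 more)
Fenby→Dale→Juniper→Denton→North: 10+16+3+4 = 33  ← best
The minimum is 33.
One shortest path: Fenby → Dale → Juniper → Denton → North.

33 m — the minimum one-way total.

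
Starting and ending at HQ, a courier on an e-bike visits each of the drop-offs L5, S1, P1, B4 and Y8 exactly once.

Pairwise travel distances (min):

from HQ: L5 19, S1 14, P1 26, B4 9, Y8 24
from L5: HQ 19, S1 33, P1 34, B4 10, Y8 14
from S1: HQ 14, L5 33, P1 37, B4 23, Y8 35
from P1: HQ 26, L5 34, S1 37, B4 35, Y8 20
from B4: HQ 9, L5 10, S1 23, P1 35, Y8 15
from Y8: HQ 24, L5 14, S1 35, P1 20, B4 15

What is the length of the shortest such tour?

Minimum total distance: 104 min.

With 5 stops there are 5!/2 = 60 distinct round trips (a route and its reverse cost the same).
HQ-L5-S1-P1-B4-Y8-HQ: 19+33+37+35+15+24 = 163
HQ-L5-S1-P1-Y8-B4-HQ: 19+33+37+20+15+9 = 133
HQ-L5-S1-B4-P1-Y8-HQ: 19+33+23+35+20+24 = 154
HQ-L5-S1-B4-Y8-P1-HQ: 19+33+23+15+20+26 = 136
HQ-L5-S1-Y8-P1-B4-HQ: 19+33+35+20+35+9 = 151
HQ-L5-S1-Y8-B4-P1-HQ: 19+33+35+15+35+26 = 163
HQ-L5-P1-S1-B4-Y8-HQ: 19+34+37+23+15+24 = 152
HQ-L5-P1-S1-Y8-B4-HQ: 19+34+37+35+15+9 = 149
HQ-L5-P1-B4-S1-Y8-HQ: 19+34+35+23+35+24 = 170
HQ-L5-P1-B4-Y8-S1-HQ: 19+34+35+15+35+14 = 152
HQ-L5-P1-Y8-S1-B4-HQ: 19+34+20+35+23+9 = 140
HQ-L5-P1-Y8-B4-S1-HQ: 19+34+20+15+23+14 = 125
HQ-L5-B4-S1-P1-Y8-HQ: 19+10+23+37+20+24 = 133
HQ-L5-B4-S1-Y8-P1-HQ: 19+10+23+35+20+26 = 133
… (46 more)
HQ-S1-P1-Y8-L5-B4-HQ: 14+37+20+14+10+9 = 104  ← best
The minimum is 104.
One optimal route: HQ → S1 → P1 → Y8 → L5 → B4 → HQ (or its reverse).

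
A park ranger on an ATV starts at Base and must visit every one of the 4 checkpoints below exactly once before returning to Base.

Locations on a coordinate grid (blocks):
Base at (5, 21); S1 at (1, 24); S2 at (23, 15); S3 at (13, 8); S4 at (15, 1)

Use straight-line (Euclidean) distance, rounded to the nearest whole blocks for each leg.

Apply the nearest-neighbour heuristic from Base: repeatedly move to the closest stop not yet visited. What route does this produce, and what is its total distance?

At Base the remaining stops are S1 5, S3 15, S2 19, S4 22; go to S1.
At S1 the remaining stops are S3 20, S2 24, S4 27; go to S3.
At S3 the remaining stops are S4 7, S2 12; go to S4.
At S4 the remaining stops are S2 16; go to S2.
Return S2→Base: 19.
Total = 5 + 20 + 7 + 16 + 19 = 67.

Total distance 67 blocks via the nearest-neighbour route Base → S1 → S3 → S4 → S2 → Base.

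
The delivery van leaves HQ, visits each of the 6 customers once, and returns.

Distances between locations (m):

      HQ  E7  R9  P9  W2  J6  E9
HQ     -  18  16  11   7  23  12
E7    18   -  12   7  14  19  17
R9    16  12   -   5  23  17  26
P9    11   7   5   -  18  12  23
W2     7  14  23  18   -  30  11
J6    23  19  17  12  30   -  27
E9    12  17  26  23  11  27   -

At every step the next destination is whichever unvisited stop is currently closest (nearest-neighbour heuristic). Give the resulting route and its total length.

87 m along HQ → W2 → E9 → E7 → P9 → R9 → J6 → HQ.

HQ → [W2:7 / P9:11 / E9:12 / R9:16 / E7:18 / J6:23] → W2 (7)
W2 → [E9:11 / E7:14 / P9:18 / R9:23 / J6:30] → E9 (11)
E9 → [E7:17 / P9:23 / R9:26 / J6:27] → E7 (17)
E7 → [P9:7 / R9:12 / J6:19] → P9 (7)
P9 → [R9:5 / J6:12] → R9 (5)
R9 → [J6:17] → J6 (17)
Return J6→HQ: 23.
Total = 7 + 11 + 17 + 7 + 5 + 17 + 23 = 87.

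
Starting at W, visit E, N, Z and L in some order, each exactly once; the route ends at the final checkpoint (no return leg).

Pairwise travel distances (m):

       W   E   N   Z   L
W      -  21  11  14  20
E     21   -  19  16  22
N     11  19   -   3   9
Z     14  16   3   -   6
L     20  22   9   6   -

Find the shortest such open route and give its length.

Shortest open route: 42 m.

There are 4! = 24 possible orderings.
W→E→N→Z→L: 21+19+3+6 = 49
W→E→N→L→Z: 21+19+9+6 = 55
W→E→Z→N→L: 21+16+3+9 = 49
W→E→Z→L→N: 21+16+6+9 = 52
W→E→L→N→Z: 21+22+9+3 = 55
W→E→L→Z→N: 21+22+6+3 = 52
W→N→E→Z→L: 11+19+16+6 = 52
W→N→E→L→Z: 11+19+22+6 = 58
W→N→Z→E→L: 11+3+16+22 = 52
W→N→Z→L→E: 11+3+6+22 = 42
W→N→L→E→Z: 11+9+22+16 = 58
W→N→L→Z→E: 11+9+6+16 = 42
W→Z→E→N→L: 14+16+19+9 = 58
W→Z→E→L→N: 14+16+22+9 = 61
… (10 more)
The minimum is 42.
One shortest path: W → N → Z → L → E.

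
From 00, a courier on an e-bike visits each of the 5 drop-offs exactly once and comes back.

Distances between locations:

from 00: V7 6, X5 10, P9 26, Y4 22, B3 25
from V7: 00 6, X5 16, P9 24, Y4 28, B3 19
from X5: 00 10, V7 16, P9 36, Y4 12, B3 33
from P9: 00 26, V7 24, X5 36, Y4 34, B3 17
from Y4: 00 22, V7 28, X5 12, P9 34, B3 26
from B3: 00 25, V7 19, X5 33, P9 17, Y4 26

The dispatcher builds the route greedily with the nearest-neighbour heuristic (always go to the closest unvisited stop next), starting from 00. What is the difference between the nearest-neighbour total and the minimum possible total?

The nearest-neighbour route is 8 longer than optimal.

00: V7=6, X5=10, Y4=22, B3=25, P9=26 ⇒ V7
V7: X5=16, B3=19, P9=24, Y4=28 ⇒ X5
X5: Y4=12, B3=33, P9=36 ⇒ Y4
Y4: B3=26, P9=34 ⇒ B3
B3: P9=17 ⇒ P9
NN route 00 → V7 → X5 → Y4 → B3 → P9 → 00 costs 103.
Optimal: 00 → V7 → P9 → B3 → Y4 → X5 → 00 costs 95 (by enumerating all 60 distinct tours).
Excess = 103 − 95 = 8.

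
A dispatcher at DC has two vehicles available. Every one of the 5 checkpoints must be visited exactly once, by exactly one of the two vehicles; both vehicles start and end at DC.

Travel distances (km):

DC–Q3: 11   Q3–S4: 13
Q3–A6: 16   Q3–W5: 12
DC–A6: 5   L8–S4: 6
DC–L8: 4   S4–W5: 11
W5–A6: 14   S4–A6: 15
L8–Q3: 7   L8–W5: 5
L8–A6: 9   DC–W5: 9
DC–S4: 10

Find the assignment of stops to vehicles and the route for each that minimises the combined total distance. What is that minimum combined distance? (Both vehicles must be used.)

54 km — the smallest possible combined total.

There are 2^4 − 1 = 15 ways to divide the 5 stops into two non-empty groups. For each, the best each vehicle can do is its own shortest tour through its group:
  {L8} + {Q3, S4, W5, A6}: 8 + 54 = 62
  {Q3} + {L8, S4, W5, A6}: 22 + 40 = 62
  {L8, Q3} + {S4, W5, A6}: 22 + 40 = 62
  {S4} + {L8, Q3, W5, A6}: 20 + 42 = 62
  {L8, S4} + {Q3, W5, A6}: 20 + 42 = 62
  {Q3, S4} + {L8, W5, A6}: 34 + 28 = 62
  … (15 splits in total)
  {L8, Q3, S4, W5} + {A6}: 44 + 10 = 54  ← best
Best: vehicle 1 DC → L8 → Q3 → S4 → W5 → DC = 44; vehicle 2 DC → A6 → DC = 10; combined 54.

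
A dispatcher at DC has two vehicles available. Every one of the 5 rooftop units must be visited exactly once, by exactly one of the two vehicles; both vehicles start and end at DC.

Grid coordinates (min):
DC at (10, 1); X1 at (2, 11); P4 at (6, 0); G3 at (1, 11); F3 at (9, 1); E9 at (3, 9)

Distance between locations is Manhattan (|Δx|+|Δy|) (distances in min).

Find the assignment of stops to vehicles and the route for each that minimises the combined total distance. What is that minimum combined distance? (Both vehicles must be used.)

Minimum combined distance: 42 min.

There are 2^4 − 1 = 15 ways to divide the 5 stops into two non-empty groups. For each, the best each vehicle can do is its own shortest tour through its group:
  {X1} + {P4, G3, F3, E9}: 36 + 40 = 76
  {P4} + {X1, G3, F3, E9}: 10 + 38 = 48
  {X1, P4} + {G3, F3, E9}: 38 + 38 = 76
  {G3} + {X1, P4, F3, E9}: 38 + 38 = 76
  {X1, G3} + {P4, F3, E9}: 38 + 32 = 70
  {P4, G3} + {X1, F3, E9}: 40 + 36 = 76
  … (15 splits in total)
  {F3} + {X1, P4, G3, E9}: 2 + 40 = 42  ← best
Best: vehicle 1 DC → F3 → DC = 2; vehicle 2 DC → X1 → G3 → E9 → P4 → DC = 40; combined 42.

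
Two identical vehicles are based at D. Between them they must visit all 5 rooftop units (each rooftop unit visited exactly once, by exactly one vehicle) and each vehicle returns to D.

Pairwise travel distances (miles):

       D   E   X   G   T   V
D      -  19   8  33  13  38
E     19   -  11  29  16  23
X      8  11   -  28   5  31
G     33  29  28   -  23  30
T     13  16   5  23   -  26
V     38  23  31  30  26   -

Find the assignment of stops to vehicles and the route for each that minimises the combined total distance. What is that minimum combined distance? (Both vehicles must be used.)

Check every non-empty split of the stops between the two vehicles; for each half take its own optimal tour:
  {E} + {X, G, T, V}: 38 + 102 = 140
  {X} + {E, G, T, V}: 16 + 108 = 124
  {E, X} + {G, T, V}: 38 + 102 = 140
  {G} + {E, X, T, V}: 66 + 81 = 147
  {E, G} + {X, T, V}: 81 + 77 = 158
  {X, G} + {E, T, V}: 69 + 81 = 150
  … (15 splits in total)
Best: vehicle 1 D → X → D = 16; vehicle 2 D → E → V → G → T → D = 108; combined 124.

124 miles — the smallest possible combined total.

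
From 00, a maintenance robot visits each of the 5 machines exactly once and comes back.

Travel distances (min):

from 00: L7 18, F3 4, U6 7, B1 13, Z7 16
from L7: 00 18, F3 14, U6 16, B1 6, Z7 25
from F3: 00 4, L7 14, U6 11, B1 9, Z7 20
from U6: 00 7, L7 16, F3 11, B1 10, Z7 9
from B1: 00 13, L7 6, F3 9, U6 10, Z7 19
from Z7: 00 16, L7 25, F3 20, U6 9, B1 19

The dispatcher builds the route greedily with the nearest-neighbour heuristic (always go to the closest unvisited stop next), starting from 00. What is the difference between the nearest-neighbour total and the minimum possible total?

1 min longer than the optimal tour.

From 00: F3=4, U6=7, B1=13, Z7=16, L7=18 → choose F3 (4).
From F3: B1=9, U6=11, L7=14, Z7=20 → choose B1 (9).
From B1: L7=6, U6=10, Z7=19 → choose L7 (6).
From L7: U6=16, Z7=25 → choose U6 (16).
From U6: Z7=9 → choose Z7 (9).
NN route 00 → F3 → B1 → L7 → U6 → Z7 → 00 costs 60.
Optimal: 00 → F3 → L7 → B1 → U6 → Z7 → 00 costs 59 (by enumerating all 60 distinct tours).
Excess = 60 − 59 = 1.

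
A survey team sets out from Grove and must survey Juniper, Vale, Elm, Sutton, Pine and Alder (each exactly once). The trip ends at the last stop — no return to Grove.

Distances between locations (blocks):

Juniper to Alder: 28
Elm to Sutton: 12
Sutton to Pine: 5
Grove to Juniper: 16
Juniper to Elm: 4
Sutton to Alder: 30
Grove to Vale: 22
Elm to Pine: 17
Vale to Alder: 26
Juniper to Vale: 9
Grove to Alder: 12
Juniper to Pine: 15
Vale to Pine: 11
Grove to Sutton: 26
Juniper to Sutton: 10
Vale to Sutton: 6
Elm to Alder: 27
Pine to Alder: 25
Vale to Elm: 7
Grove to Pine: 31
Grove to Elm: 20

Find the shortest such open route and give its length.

59 blocks — the minimum one-way total.

There are 6! = 720 possible orderings.
Grove - Juniper - Vale - Elm - Sutton - Pine - Alder: 16+9+7+12+5+25 = 74
Grove - Juniper - Vale - Elm - Sutton - Alder - Pine: 16+9+7+12+30+25 = 99
Grove - Juniper - Vale - Elm - Pine - Sutton - Alder: 16+9+7+17+5+30 = 84
Grove - Juniper - Vale - Elm - Pine - Alder - Sutton: 16+9+7+17+25+30 = 104
Grove - Juniper - Vale - Elm - Alder - Sutton - Pine: 16+9+7+27+30+5 = 94
Grove - Juniper - Vale - Elm - Alder - Pine - Sutton: 16+9+7+27+25+5 = 89
Grove - Juniper - Vale - Sutton - Elm - Pine - Alder: 16+9+6+12+17+25 = 85
Grove - Juniper - Vale - Sutton - Elm - Alder - Pine: 16+9+6+12+27+25 = 95
… (712 more)
Grove - Alder - Pine - Sutton - Vale - Elm - Juniper: 12+25+5+6+7+4 = 59  ← best
The minimum is 59.
One shortest path: Grove → Alder → Pine → Sutton → Vale → Elm → Juniper.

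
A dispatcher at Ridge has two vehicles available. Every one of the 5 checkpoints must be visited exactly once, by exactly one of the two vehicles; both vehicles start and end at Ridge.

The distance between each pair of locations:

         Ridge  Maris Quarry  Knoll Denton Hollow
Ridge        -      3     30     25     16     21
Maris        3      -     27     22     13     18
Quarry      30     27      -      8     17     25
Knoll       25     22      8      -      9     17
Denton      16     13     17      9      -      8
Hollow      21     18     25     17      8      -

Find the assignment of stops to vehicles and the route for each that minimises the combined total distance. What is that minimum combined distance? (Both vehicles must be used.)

Try each way of splitting the stops between the two vehicles (each non-empty) and, for each split, find the best tour for each vehicle:
  {Maris} + {Quarry, Knoll, Denton, Hollow}: 6 + 76 = 82
  {Quarry} + {Maris, Knoll, Denton, Hollow}: 60 + 63 = 123
  {Maris, Quarry} + {Knoll, Denton, Hollow}: 60 + 63 = 123
  {Knoll} + {Maris, Quarry, Denton, Hollow}: 50 + 76 = 126
  {Maris, Knoll} + {Quarry, Denton, Hollow}: 50 + 76 = 126
  {Quarry, Knoll} + {Maris, Denton, Hollow}: 63 + 45 = 108
  … (15 splits in total)
Best: vehicle 1 Ridge → Maris → Ridge = 6; vehicle 2 Ridge → Quarry → Knoll → Denton → Hollow → Ridge = 76; combined 82.

Minimum combined distance: 82.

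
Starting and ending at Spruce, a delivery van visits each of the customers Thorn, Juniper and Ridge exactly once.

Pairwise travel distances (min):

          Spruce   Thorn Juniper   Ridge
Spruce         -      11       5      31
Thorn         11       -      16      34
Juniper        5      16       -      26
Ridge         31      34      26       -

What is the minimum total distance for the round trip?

With 3 stops there are 3!/2 = 3 distinct round trips (a route and its reverse cost the same).
Spruce → Thorn → Juniper → Ridge → Spruce: 11+16+26+31 = 84
Spruce → Thorn → Ridge → Juniper → Spruce: 11+34+26+5 = 76
Spruce → Juniper → Thorn → Ridge → Spruce: 5+16+34+31 = 86
The minimum is 76.
One optimal route: Spruce → Thorn → Ridge → Juniper → Spruce (or its reverse).

Shortest round trip = 76 min.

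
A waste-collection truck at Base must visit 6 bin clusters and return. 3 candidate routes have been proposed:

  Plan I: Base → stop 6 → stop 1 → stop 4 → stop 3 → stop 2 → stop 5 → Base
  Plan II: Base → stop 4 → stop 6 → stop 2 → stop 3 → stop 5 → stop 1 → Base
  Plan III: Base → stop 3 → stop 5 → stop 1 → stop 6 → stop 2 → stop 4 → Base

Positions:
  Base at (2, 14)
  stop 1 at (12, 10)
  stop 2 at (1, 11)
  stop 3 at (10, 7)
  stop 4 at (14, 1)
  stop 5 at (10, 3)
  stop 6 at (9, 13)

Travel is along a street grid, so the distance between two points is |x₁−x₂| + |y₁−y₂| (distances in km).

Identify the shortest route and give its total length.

Plan I: 8 + 6 + 11 + 10 + 13 + 17 + 19 = 84
Plan II: 25 + 17 + 10 + 13 + 4 + 9 + 14 = 92
Plan III: 15 + 4 + 9 + 6 + 10 + 23 + 25 = 92

84 km — Plan I is the shortest.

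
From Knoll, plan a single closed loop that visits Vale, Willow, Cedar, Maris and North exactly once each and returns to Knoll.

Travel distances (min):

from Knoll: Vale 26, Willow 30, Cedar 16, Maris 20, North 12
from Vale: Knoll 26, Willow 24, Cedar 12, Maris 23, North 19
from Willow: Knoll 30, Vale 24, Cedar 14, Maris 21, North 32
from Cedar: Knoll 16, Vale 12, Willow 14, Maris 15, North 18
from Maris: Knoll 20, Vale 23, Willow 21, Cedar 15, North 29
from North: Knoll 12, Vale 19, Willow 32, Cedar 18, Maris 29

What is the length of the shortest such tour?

With 5 stops there are 5!/2 = 60 distinct round trips (a route and its reverse cost the same).
Knoll → Vale → Willow → Cedar → Maris → North → Knoll: 26+24+14+15+29+12 = 120
Knoll → Vale → Willow → Cedar → North → Maris → Knoll: 26+24+14+18+29+20 = 131
Knoll → Vale → Willow → Maris → Cedar → North → Knoll: 26+24+21+15+18+12 = 116
Knoll → Vale → Willow → Maris → North → Cedar → Knoll: 26+24+21+29+18+16 = 134
Knoll → Vale → Willow → North → Cedar → Maris → Knoll: 26+24+32+18+15+20 = 135
Knoll → Vale → Willow → North → Maris → Cedar → Knoll: 26+24+32+29+15+16 = 142
Knoll → Vale → Cedar → Willow → Maris → North → Knoll: 26+12+14+21+29+12 = 114
Knoll → Vale → Cedar → Willow → North → Maris → Knoll: 26+12+14+32+29+20 = 133
Knoll → Vale → Cedar → Maris → Willow → North → Knoll: 26+12+15+21+32+12 = 118
Knoll → Vale → Cedar → Maris → North → Willow → Knoll: 26+12+15+29+32+30 = 144
Knoll → Vale → Cedar → North → Willow → Maris → Knoll: 26+12+18+32+21+20 = 129
Knoll → Vale → Cedar → North → Maris → Willow → Knoll: 26+12+18+29+21+30 = 136
Knoll → Vale → Maris → Willow → Cedar → North → Knoll: 26+23+21+14+18+12 = 114
Knoll → Vale → Maris → Willow → North → Cedar → Knoll: 26+23+21+32+18+16 = 136
… (46 more)
Knoll → Maris → Willow → Cedar → Vale → North → Knoll: 20+21+14+12+19+12 = 98  ← best
The minimum is 98.
One optimal route: Knoll → Maris → Willow → Cedar → Vale → North → Knoll (or its reverse).

Minimum total distance: 98 min.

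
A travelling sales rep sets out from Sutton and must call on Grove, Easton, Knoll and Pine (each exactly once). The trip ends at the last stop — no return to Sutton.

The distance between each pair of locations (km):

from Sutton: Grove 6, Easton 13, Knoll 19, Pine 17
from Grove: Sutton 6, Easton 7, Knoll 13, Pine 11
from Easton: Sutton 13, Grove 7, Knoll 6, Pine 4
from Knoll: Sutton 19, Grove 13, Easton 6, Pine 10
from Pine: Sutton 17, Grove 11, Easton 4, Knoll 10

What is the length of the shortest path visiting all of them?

There are 4! = 24 possible orderings.
Sutton → Grove → Easton → Knoll → Pine: 6+7+6+10 = 29
Sutton → Grove → Easton → Pine → Knoll: 6+7+4+10 = 27
Sutton → Grove → Knoll → Easton → Pine: 6+13+6+4 = 29
Sutton → Grove → Knoll → Pine → Easton: 6+13+10+4 = 33
Sutton → Grove → Pine → Easton → Knoll: 6+11+4+6 = 27
Sutton → Grove → Pine → Knoll → Easton: 6+11+10+6 = 33
Sutton → Easton → Grove → Knoll → Pine: 13+7+13+10 = 43
Sutton → Easton → Grove → Pine → Knoll: 13+7+11+10 = 41
Sutton → Easton → Knoll → Grove → Pine: 13+6+13+11 = 43
Sutton → Easton → Knoll → Pine → Grove: 13+6+10+11 = 40
Sutton → Easton → Pine → Grove → Knoll: 13+4+11+13 = 41
Sutton → Easton → Pine → Knoll → Grove: 13+4+10+13 = 40
Sutton → Knoll → Grove → Easton → Pine: 19+13+7+4 = 43
Sutton → Knoll → Grove → Pine → Easton: 19+13+11+4 = 47
… (10 more)
The minimum is 27.
One shortest path: Sutton → Grove → Easton → Pine → Knoll.

Shortest open route: 27 km.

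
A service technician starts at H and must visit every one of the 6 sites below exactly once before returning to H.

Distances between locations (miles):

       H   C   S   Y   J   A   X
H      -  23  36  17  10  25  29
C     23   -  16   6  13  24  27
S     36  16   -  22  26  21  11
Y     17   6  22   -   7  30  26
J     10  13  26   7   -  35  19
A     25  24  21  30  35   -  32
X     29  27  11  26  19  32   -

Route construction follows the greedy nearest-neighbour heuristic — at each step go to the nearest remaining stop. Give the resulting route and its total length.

From H: distances to unvisited — J=10, Y=17, C=23, A=25, X=29, S=36. Nearest is J (10).
From J: distances to unvisited — Y=7, C=13, X=19, S=26, A=35. Nearest is Y (7).
From Y: distances to unvisited — C=6, S=22, X=26, A=30. Nearest is C (6).
From C: distances to unvisited — S=16, A=24, X=27. Nearest is S (16).
From S: distances to unvisited — X=11, A=21. Nearest is X (11).
From X: distances to unvisited — A=32. Nearest is A (32).
Return A→H: 25.
Total = 10 + 7 + 6 + 16 + 11 + 32 + 25 = 107.

Total distance 107 miles via the nearest-neighbour route H → J → Y → C → S → X → A → H.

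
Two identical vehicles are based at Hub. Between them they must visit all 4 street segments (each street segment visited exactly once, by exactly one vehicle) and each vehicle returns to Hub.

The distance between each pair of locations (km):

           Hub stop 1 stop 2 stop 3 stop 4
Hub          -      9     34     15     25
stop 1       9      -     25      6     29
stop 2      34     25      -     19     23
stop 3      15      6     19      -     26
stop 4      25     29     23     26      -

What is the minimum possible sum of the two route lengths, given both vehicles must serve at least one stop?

Check every non-empty split of the stops between the two vehicles; for each half take its own optimal tour:
  {stop 1} + {stop 2, stop 3, stop 4}: 18 + 82 = 100
  {stop 2} + {stop 1, stop 3, stop 4}: 68 + 66 = 134
  {stop 1, stop 2} + {stop 3, stop 4}: 68 + 66 = 134
  {stop 3} + {stop 1, stop 2, stop 4}: 30 + 82 = 112
  {stop 1, stop 3} + {stop 2, stop 4}: 30 + 82 = 112
  {stop 2, stop 3} + {stop 1, stop 4}: 68 + 63 = 131
  … (7 splits in total)
Best: vehicle 1 Hub → stop 1 → Hub = 18; vehicle 2 Hub → stop 3 → stop 2 → stop 4 → Hub = 82; combined 100.

Minimum combined distance: 100 km.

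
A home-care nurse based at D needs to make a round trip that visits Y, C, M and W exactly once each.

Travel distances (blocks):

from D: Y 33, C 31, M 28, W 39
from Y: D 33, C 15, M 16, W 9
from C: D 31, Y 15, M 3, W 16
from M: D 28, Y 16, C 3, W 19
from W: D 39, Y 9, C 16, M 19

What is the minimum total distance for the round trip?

89 blocks — the shortest possible round trip.

With 4 stops there are 4!/2 = 12 distinct round trips (a route and its reverse cost the same).
D → Y → C → M → W → D: 33+15+3+19+39 = 109
D → Y → C → W → M → D: 33+15+16+19+28 = 111
D → Y → M → C → W → D: 33+16+3+16+39 = 107
D → Y → M → W → C → D: 33+16+19+16+31 = 115
D → Y → W → C → M → D: 33+9+16+3+28 = 89
D → Y → W → M → C → D: 33+9+19+3+31 = 95
D → C → Y → M → W → D: 31+15+16+19+39 = 120
D → C → Y → W → M → D: 31+15+9+19+28 = 102
D → C → M → Y → W → D: 31+3+16+9+39 = 98
D → C → W → Y → M → D: 31+16+9+16+28 = 100
D → M → Y → C → W → D: 28+16+15+16+39 = 114
D → M → C → Y → W → D: 28+3+15+9+39 = 94
The minimum is 89.
One optimal route: D → Y → W → C → M → D (or its reverse).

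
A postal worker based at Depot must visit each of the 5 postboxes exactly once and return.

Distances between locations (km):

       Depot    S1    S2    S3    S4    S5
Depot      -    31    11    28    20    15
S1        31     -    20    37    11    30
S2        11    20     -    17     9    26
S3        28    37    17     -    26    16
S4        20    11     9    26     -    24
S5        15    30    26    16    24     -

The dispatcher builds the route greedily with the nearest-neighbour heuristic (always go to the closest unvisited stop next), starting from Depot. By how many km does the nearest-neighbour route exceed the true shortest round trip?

Depot: S2=11, S5=15, S4=20, S3=28, S1=31 ⇒ S2
S2: S4=9, S3=17, S1=20, S5=26 ⇒ S4
S4: S1=11, S5=24, S3=26 ⇒ S1
S1: S5=30, S3=37 ⇒ S5
S5: S3=16 ⇒ S3
NN route Depot → S2 → S4 → S1 → S5 → S3 → Depot costs 105.
Optimal: Depot → S1 → S4 → S2 → S3 → S5 → Depot costs 99 (by enumerating all 60 distinct tours).
Excess = 105 − 99 = 6.

The nearest-neighbour route is 6 km longer than optimal.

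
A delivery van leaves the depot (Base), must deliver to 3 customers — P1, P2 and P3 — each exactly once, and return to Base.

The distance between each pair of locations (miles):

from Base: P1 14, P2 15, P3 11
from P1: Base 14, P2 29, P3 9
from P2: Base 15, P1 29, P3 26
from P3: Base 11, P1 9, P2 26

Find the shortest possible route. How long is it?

64 miles — the shortest possible round trip.

With 3 stops there are 3!/2 = 3 distinct round trips (a route and its reverse cost the same).
Base → P1 → P2 → P3 → Base: 14+29+26+11 = 80
Base → P1 → P3 → P2 → Base: 14+9+26+15 = 64
Base → P2 → P1 → P3 → Base: 15+29+9+11 = 64
The minimum is 64.
One optimal route: Base → P1 → P3 → P2 → Base (or its reverse).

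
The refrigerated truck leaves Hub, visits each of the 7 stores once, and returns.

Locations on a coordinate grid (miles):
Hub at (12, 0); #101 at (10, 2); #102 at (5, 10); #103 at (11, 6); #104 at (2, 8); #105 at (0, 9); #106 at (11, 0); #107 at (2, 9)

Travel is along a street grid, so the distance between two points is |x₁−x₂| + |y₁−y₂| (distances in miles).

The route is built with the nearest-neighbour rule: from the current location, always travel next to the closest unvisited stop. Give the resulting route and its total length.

48 miles along Hub → #106 → #101 → #103 → #102 → #107 → #104 → #105 → Hub.

At Hub the remaining stops are #106 1, #101 4, #103 7, #102 17, #104 18, #107 19, #105 21; go to #106.
At #106 the remaining stops are #101 3, #103 6, #102 16, #104 17, #107 18, #105 20; go to #101.
At #101 the remaining stops are #103 5, #102 13, #104 14, #107 15, #105 17; go to #103.
At #103 the remaining stops are #102 10, #104 11, #107 12, #105 14; go to #102.
At #102 the remaining stops are #107 4, #104 5, #105 6; go to #107.
At #107 the remaining stops are #104 1, #105 2; go to #104.
At #104 the remaining stops are #105 3; go to #105.
Return #105→Hub: 21.
Total = 1 + 3 + 5 + 10 + 4 + 1 + 3 + 21 = 48.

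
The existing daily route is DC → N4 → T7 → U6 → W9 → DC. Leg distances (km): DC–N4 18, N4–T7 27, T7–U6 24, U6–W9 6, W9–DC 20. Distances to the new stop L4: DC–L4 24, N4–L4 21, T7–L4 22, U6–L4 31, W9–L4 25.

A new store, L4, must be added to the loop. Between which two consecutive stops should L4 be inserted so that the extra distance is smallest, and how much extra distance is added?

Insertion cost between consecutive stops i–j is d(i,L4) + d(L4,j) − d(i,j):
  between DC and N4: 24 + 21 − 18 = 27
  between N4 and T7: 21 + 22 − 27 = 16
  between T7 and U6: 22 + 31 − 24 = 29
  between U6 and W9: 31 + 25 − 6 = 50
  between W9 and DC: 25 + 24 − 20 = 29
Cheapest insertion is between N4 and T7, adding 16.
New total = 95 + 16 = 111.

Minimum extra distance: 16 km, inserting L4 between N4 and T7.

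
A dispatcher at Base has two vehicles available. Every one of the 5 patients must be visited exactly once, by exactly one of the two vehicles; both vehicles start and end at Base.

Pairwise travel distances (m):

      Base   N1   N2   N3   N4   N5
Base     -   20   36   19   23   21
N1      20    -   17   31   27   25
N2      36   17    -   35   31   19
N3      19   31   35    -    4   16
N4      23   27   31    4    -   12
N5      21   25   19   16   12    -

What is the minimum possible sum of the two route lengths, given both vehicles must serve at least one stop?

Try each way of splitting the stops between the two vehicles (each non-empty) and, for each split, find the best tour for each vehicle:
  {N1} + {N2, N3, N4, N5}: 40 + 90 = 130
  {N2} + {N1, N3, N4, N5}: 72 + 80 = 152
  {N1, N2} + {N3, N4, N5}: 73 + 56 = 129
  {N3} + {N1, N2, N4, N5}: 38 + 91 = 129
  {N1, N3} + {N2, N4, N5}: 70 + 90 = 160
  {N2, N3} + {N1, N4, N5}: 90 + 80 = 170
  … (15 splits in total)
  {N3, N4} + {N1, N2, N5}: 46 + 77 = 123  ← best
Best: vehicle 1 Base → N3 → N4 → Base = 46; vehicle 2 Base → N1 → N2 → N5 → Base = 77; combined 123.

123 m — the smallest possible combined total.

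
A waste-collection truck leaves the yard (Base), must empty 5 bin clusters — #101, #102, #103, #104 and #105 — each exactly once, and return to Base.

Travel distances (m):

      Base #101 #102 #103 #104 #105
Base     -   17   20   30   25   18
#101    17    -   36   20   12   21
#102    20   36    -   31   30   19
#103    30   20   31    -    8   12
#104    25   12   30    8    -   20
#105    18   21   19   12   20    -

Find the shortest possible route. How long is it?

88 m — the shortest possible round trip.

With 5 stops there are 5!/2 = 60 distinct round trips (a route and its reverse cost the same).
Base → #101 → #102 → #103 → #104 → #105 → Base: 17+36+31+8+20+18 = 130
Base → #101 → #102 → #103 → #105 → #104 → Base: 17+36+31+12+20+25 = 141
Base → #101 → #102 → #104 → #103 → #105 → Base: 17+36+30+8+12+18 = 121
Base → #101 → #102 → #104 → #105 → #103 → Base: 17+36+30+20+12+30 = 145
Base → #101 → #102 → #105 → #103 → #104 → Base: 17+36+19+12+8+25 = 117
Base → #101 → #102 → #105 → #104 → #103 → Base: 17+36+19+20+8+30 = 130
Base → #101 → #103 → #102 → #104 → #105 → Base: 17+20+31+30+20+18 = 136
Base → #101 → #103 → #102 → #105 → #104 → Base: 17+20+31+19+20+25 = 132
Base → #101 → #103 → #104 → #102 → #105 → Base: 17+20+8+30+19+18 = 112
Base → #101 → #103 → #104 → #105 → #102 → Base: 17+20+8+20+19+20 = 104
Base → #101 → #103 → #105 → #102 → #104 → Base: 17+20+12+19+30+25 = 123
Base → #101 → #103 → #105 → #104 → #102 → Base: 17+20+12+20+30+20 = 119
Base → #101 → #104 → #102 → #103 → #105 → Base: 17+12+30+31+12+18 = 120
Base → #101 → #104 → #102 → #105 → #103 → Base: 17+12+30+19+12+30 = 120
… (46 more)
Base → #101 → #104 → #103 → #105 → #102 → Base: 17+12+8+12+19+20 = 88  ← best
The minimum is 88.
One optimal route: Base → #101 → #104 → #103 → #105 → #102 → Base (or its reverse).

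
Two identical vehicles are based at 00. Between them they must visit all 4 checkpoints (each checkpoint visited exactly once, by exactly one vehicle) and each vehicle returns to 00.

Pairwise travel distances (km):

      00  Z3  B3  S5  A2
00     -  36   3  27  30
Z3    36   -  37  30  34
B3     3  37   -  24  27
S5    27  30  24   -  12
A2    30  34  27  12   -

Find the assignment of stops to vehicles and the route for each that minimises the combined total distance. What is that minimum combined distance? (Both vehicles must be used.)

114 km — the smallest possible combined total.

Try each way of splitting the stops between the two vehicles (each non-empty) and, for each split, find the best tour for each vehicle:
  {Z3} + {B3, S5, A2}: 72 + 69 = 141
  {B3} + {Z3, S5, A2}: 6 + 108 = 114
  {Z3, B3} + {S5, A2}: 76 + 69 = 145
  {S5} + {Z3, B3, A2}: 54 + 100 = 154
  {Z3, S5} + {B3, A2}: 93 + 60 = 153
  {B3, S5} + {Z3, A2}: 54 + 100 = 154
  … (7 splits in total)
Best: vehicle 1 00 → B3 → 00 = 6; vehicle 2 00 → Z3 → S5 → A2 → 00 = 108; combined 114.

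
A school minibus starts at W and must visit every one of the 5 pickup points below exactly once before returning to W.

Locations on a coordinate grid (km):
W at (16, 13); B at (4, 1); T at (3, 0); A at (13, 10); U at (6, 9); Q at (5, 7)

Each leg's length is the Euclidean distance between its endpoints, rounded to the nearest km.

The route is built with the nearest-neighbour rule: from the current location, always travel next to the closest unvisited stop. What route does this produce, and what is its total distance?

38 km along W → A → U → Q → B → T → W.

W → [A:4 / U:11 / Q:13 / B:17 / T:18] → A (4)
A → [U:7 / Q:9 / B:13 / T:14] → U (7)
U → [Q:2 / B:8 / T:9] → Q (2)
Q → [B:6 / T:7] → B (6)
B → [T:1] → T (1)
Return T→W: 18.
Total = 4 + 7 + 2 + 6 + 1 + 18 = 38.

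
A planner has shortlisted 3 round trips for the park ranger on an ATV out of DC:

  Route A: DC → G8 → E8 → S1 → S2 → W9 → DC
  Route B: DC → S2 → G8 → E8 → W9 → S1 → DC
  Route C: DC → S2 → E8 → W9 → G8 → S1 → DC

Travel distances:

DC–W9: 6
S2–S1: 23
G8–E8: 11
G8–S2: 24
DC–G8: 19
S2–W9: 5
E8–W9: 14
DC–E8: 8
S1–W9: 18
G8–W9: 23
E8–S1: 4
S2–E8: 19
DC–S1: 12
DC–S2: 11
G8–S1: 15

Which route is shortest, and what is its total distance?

Shortest is Route A, total 68.

Route A: 19 + 11 + 4 + 23 + 5 + 6 = 68
Route B: 11 + 24 + 11 + 14 + 18 + 12 = 90
Route C: 11 + 19 + 14 + 23 + 15 + 12 = 94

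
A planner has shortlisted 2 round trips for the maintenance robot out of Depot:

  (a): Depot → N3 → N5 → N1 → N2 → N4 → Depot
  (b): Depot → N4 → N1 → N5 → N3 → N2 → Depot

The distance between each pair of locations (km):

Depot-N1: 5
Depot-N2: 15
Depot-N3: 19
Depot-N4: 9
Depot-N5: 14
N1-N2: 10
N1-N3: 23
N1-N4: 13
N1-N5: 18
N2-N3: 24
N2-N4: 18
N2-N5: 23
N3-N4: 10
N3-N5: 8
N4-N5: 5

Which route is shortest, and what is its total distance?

82 km — (a) is the shortest.

(a): 19 + 8 + 18 + 10 + 18 + 9 = 82
(b): 9 + 13 + 18 + 8 + 24 + 15 = 87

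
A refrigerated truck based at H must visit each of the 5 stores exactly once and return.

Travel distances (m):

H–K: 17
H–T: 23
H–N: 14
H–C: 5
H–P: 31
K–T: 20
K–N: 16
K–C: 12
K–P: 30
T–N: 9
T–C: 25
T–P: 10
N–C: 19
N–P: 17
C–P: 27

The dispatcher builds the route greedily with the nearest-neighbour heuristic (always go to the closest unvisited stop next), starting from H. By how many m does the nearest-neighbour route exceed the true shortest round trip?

Excess over optimum: 5 m.

H: C=5, N=14, K=17, T=23, P=31 ⇒ C
C: K=12, N=19, T=25, P=27 ⇒ K
K: N=16, T=20, P=30 ⇒ N
N: T=9, P=17 ⇒ T
T: P=10 ⇒ P
NN route H → C → K → N → T → P → H costs 83.
Optimal: H → N → P → T → K → C → H costs 78 (by enumerating all 60 distinct tours).
Excess = 83 − 78 = 5.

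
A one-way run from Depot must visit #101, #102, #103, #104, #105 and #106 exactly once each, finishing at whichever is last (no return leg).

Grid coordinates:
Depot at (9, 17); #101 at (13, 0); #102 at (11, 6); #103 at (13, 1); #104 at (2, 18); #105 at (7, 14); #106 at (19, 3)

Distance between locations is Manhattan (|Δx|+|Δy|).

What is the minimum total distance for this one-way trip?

There are 6! = 720 possible orderings.
Depot - #101 - #102 - #103 - #104 - #105 - #106: 21+8+7+28+9+23 = 96
Depot - #101 - #102 - #103 - #104 - #106 - #105: 21+8+7+28+32+23 = 119
Depot - #101 - #102 - #103 - #105 - #104 - #106: 21+8+7+19+9+32 = 96
Depot - #101 - #102 - #103 - #105 - #106 - #104: 21+8+7+19+23+32 = 110
Depot - #101 - #102 - #103 - #106 - #104 - #105: 21+8+7+8+32+9 = 85
Depot - #101 - #102 - #103 - #106 - #105 - #104: 21+8+7+8+23+9 = 76
Depot - #101 - #102 - #104 - #103 - #105 - #106: 21+8+21+28+19+23 = 120
Depot - #101 - #102 - #104 - #103 - #106 - #105: 21+8+21+28+8+23 = 109
… (712 more)
Depot - #104 - #105 - #102 - #101 - #103 - #106: 8+9+12+8+1+8 = 46  ← best
The minimum is 46.
One shortest path: Depot → #104 → #105 → #102 → #101 → #103 → #106.

Minimum one-way distance = 46.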